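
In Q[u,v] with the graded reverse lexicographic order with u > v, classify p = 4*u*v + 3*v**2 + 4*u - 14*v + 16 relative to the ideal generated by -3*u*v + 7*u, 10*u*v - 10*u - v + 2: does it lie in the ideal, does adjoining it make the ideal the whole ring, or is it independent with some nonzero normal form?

First compute the reduced Gröbner basis of I by Buchberger's algorithm.
f_1 = -3*u*v + 7*u, LT = u*v.
f_2 = 10*u*v - 10*u - v + 2, LT = u*v.

S(f_1,f_2): lcm = u*v. S = -4/3*u + 1/10*v - 1/5.
  leading term u: no divisor's leading term divides it; move -4/3*u to the remainder.
  leading term v: no divisor's leading term divides it; move 1/10*v to the remainder.
  leading term 1: no divisor's leading term divides it; move -1/5 to the remainder.
  remainder -4/3*u + 1/10*v - 1/5 ≠ 0; add h_3 = -4/3*u + 1/10*v - 1/5 to the basis.

S(f_1,h_3): lcm = u*v. S = 3/40*v**2 - 7/3*u - 3/20*v.
  leading term v**2: no divisor's leading term divides it; move 3/40*v**2 to the remainder.
  leading term u: subtract (7/4)·h_3 from -7/3*u - 3/20*v → -13/40*v + 7/20
  leading term v: no divisor's leading term divides it; move -13/40*v to the remainder.
  leading term 1: no divisor's leading term divides it; move 7/20 to the remainder.
  remainder 3/40*v**2 - 13/40*v + 7/20 ≠ 0; add h_4 = 3/40*v**2 - 13/40*v + 7/20 to the basis.

The other S-polynomials (S(f_2,h_3), S(f_1,h_4), S(f_2,h_4), S(h_3,h_4)) all reduce to 0 modulo the current basis, so we have a Gröbner basis.
Inter-reduce: drop elements whose leading term is divisible by another's, tail-reduce, and make monic.
Reduced Gröbner basis: {v**2 - 13/3*v + 14/3, u - 3/40*v + 3/20}.
Label its elements g_1 = v**2 - 13/3*v + 14/3, g_2 = u - 3/40*v + 3/20.

Reduce p = 4*u*v + 3*v**2 + 4*u - 14*v + 16 modulo G:
  leading term u*v: subtract (4*v)·g_2 from 4*u*v + 3*v**2 + 4*u - 14*v + 16 → 33/10*v**2 + 4*u - 73/5*v + 16
  leading term v**2: subtract (33/10)·g_1 from 33/10*v**2 + 4*u - 73/5*v + 16 → 4*u - 3/10*v + 3/5
  leading term u: subtract (4)·g_2 from 4*u - 3/10*v + 3/5 → 0
  normal form = 0.
Since the normal form is 0, p ∈ I.

4*u*v + 3*v**2 + 4*u - 14*v + 16 lies in I (it reduces to 0).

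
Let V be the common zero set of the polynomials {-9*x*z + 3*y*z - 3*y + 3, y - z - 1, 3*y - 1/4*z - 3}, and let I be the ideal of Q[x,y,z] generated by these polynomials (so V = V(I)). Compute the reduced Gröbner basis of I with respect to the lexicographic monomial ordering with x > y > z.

G = {y - 1, z}

f_1 = -9*x*z + 3*y*z - 3*y + 3, LT = x*z.
f_2 = y - z - 1, LT = y.
f_3 = 3*y - 1/4*z - 3, LT = y.

S(f_2,f_3): lcm = y. S = -11/12*z.
  leading term z: no divisor's leading term divides it; move -11/12*z to the remainder.
  remainder -11/12*z ≠ 0; add g_4 = -11/12*z to the basis.

The other S-polynomials (S(f_1,f_2), S(f_1,f_3), S(f_1,g_4), S(f_2,g_4), S(f_3,g_4)) all reduce to 0 modulo the current basis, so we have a Gröbner basis.
Inter-reduce: drop elements whose leading term is divisible by another's, tail-reduce, and make monic.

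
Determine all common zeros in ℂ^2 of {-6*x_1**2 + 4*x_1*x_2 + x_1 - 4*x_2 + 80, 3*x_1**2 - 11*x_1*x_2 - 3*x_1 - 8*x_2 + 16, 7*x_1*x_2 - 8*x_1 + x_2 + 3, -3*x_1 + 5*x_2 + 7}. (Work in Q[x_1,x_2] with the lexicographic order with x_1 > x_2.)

Compute a lex Gröbner basis by Buchberger's algorithm.
f_1 = -6*x_1**2 + 4*x_1*x_2 + x_1 - 4*x_2 + 80, LT = x_1**2.
f_2 = 3*x_1**2 - 11*x_1*x_2 - 3*x_1 - 8*x_2 + 16, LT = x_1**2.
f_3 = 7*x_1*x_2 - 8*x_1 + x_2 + 3, LT = x_1*x_2.
f_4 = -3*x_1 + 5*x_2 + 7, LT = x_1.

S(f_1,f_2): lcm = x_1**2. S = 3*x_1*x_2 + 5/6*x_1 + 10/3*x_2 - 56/3.
  reduce S modulo (f_1, f_2, f_3, f_4):
  remainder 1261/126*x_2 - 1261/126 ≠ 0; add h_5 = 1261/126*x_2 - 1261/126 to the basis.

The other S-polynomials (S(f_1,f_3), S(f_1,f_4), S(f_2,f_3), S(f_2,f_4), S(f_3,f_4), S(f_1,h_5), S(f_2,h_5), S(f_3,h_5), S(f_4,h_5)) all reduce to 0 modulo the current basis, so we have a Gröbner basis.
Inter-reduce: drop elements whose leading term is divisible by another's, tail-reduce, and make monic.
Reduced Gröbner basis: {x_1 - 4, x_2 - 1}.

A lex Gröbner basis eliminates variables successively. Here x_2 - 1 depends only on x_2, with roots {1}; lifting each root through the earlier basis elements recovers the full solutions.
  x_2 = 1: the earlier basis element becomes x_1 - 4 = 0, giving x_1 = 4 — point (4, 1).

{(4, 1)}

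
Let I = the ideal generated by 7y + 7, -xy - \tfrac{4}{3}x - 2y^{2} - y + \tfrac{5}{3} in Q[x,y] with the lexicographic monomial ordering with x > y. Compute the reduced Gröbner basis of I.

f_1 = 7y + 7, LT = y.
f_2 = -xy - \tfrac{4}{3}x - 2y^{2} - y + \tfrac{5}{3}, LT = xy.

S(f_1,f_2): lcm = xy. S = -\tfrac{1}{3}x - 2y^{2} - y + \tfrac{5}{3}.
  leading term x: no divisor's leading term divides it; move -\tfrac{1}{3}x to the remainder.
  leading term y^{2}: subtract (-\tfrac{2}{7}y)·f_1 from -2y^{2} - y + \tfrac{5}{3} → y + \tfrac{5}{3}
  leading term y: subtract (\tfrac{1}{7})·f_1 from y + \tfrac{5}{3} → \tfrac{2}{3}
  leading term 1: no divisor's leading term divides it; move \tfrac{2}{3} to the remainder.
  remainder -\tfrac{1}{3}x + \tfrac{2}{3} ≠ 0; add g_3 = -\tfrac{1}{3}x + \tfrac{2}{3} to the basis.

The other S-polynomials (S(f_1,g_3), S(f_2,g_3)) all reduce to 0 modulo the current basis, so we have a Gröbner basis.
Inter-reduce: drop elements whose leading term is divisible by another's, tail-reduce, and make monic.

G = {x - 2, y + 1}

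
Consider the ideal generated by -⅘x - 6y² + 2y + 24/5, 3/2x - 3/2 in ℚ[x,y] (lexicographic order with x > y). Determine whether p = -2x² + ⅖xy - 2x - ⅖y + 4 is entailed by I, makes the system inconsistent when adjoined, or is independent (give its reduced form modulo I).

First compute the reduced Gröbner basis of I by Buchberger's algorithm.
f_1 = -⅘x - 6y² + 2y + 24/5, LT = x.
f_2 = 3/2x - 3/2, LT = x.

S(f_1,f_2): lcm = x. S = 15/2y² - 5/2y - 5.
  leading term y²: no divisor's leading term divides it; move 15/2y² to the remainder.
  leading term y: no divisor's leading term divides it; move -5/2y to the remainder.
  leading term 1: no divisor's leading term divides it; move -5 to the remainder.
  remainder 15/2y² - 5/2y - 5 ≠ 0; add h_3 = 15/2y² - 5/2y - 5 to the basis.

The other S-polynomials (S(f_1,h_3), S(f_2,h_3)) all reduce to 0 modulo the current basis, so we have a Gröbner basis.
Inter-reduce: drop elements whose leading term is divisible by another's, tail-reduce, and make monic.
Reduced Gröbner basis: {x - 1, y² - ⅓y - ⅔}.
Label its elements g_1 = x - 1, g_2 = y² - ⅓y - ⅔.

Reduce p = -2x² + ⅖xy - 2x - ⅖y + 4 modulo G:
  leading term x²: subtract (-2x)·g_1 from -2x² + ⅖xy - 2x - ⅖y + 4 → ⅖xy - 4x - ⅖y + 4
  leading term xy: subtract (⅖y)·g_1 from ⅖xy - 4x - ⅖y + 4 → -4x + 4
  leading term x: subtract (-4)·g_1 from -4x + 4 → 0
  normal form = 0.
Since the normal form is 0, p ∈ I.

-2x² + ⅖xy - 2x - ⅖y + 4 lies in I (it reduces to 0).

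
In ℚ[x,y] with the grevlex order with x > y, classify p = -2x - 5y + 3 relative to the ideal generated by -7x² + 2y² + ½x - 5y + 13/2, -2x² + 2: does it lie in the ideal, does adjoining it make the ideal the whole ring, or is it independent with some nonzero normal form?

Adjoining -2x - 5y + 3 makes the ideal the whole ring: the system is inconsistent.

First compute the reduced Gröbner basis of I by Buchberger's algorithm.
f_1 = -7x² + 2y² + ½x - 5y + 13/2, LT = x².
f_2 = -2x² + 2, LT = x².

S(f_1,f_2): lcm = x². S = -2/7y² - 1/14x + 5/7y + 1/14.
  leading term y²: no divisor's leading term divides it; move -2/7y² to the remainder.
  leading term x: no divisor's leading term divides it; move -1/14x to the remainder.
  leading term y: no divisor's leading term divides it; move 5/7y to the remainder.
  leading term 1: no divisor's leading term divides it; move 1/14 to the remainder.
  remainder -2/7y² - 1/14x + 5/7y + 1/14 ≠ 0; add h_3 = -2/7y² - 1/14x + 5/7y + 1/14 to the basis.

The other S-polynomials (S(f_1,h_3), S(f_2,h_3)) all reduce to 0 modulo the current basis, so we have a Gröbner basis.
Inter-reduce: drop elements whose leading term is divisible by another's, tail-reduce, and make monic.
Reduced Gröbner basis: {x² - 1, y² + ¼x - 5/2y - ¼}.
Label its elements g_1 = x² - 1, g_2 = y² + ¼x - 5/2y - ¼.

Reduce p = -2x - 5y + 3 modulo G:
  leading term x: no divisor's leading term divides it; move -2x to the remainder.
  leading term y: no divisor's leading term divides it; move -5y to the remainder.
  leading term 1: no divisor's leading term divides it; move 3 to the remainder.
  normal form = -2x - 5y + 3.
The normal form is nonzero, so p ∉ I. Since p minus its normal form lies in I, I + (p) = I + (r) where r = -2x - 5y + 3; decide whether this ideal is the whole ring.
Run Buchberger on G together with r (pairs among the g_i already reduce to 0 since G is a Gröbner basis):
g_1 = x² - 1, LT = x².
g_2 = y² + ¼x - 5/2y - ¼, LT = y².
r = -2x - 5y + 3, LT = x.

S(g_1,r): lcm = x². S = -5/2xy + 3/2x - 1.
  leading term xy: subtract (5/4y)·r from -5/2xy + 3/2x - 1 → 25/4y² + 3/2x - 15/4y - 1
  leading term y²: subtract (25/4)·g_2 from 25/4y² + 3/2x - 15/4y - 1 → -1/16x + 95/8y + 9/16
  leading term x: subtract (1/32)·r from -1/16x + 95/8y + 9/16 → 385/32y + 15/32
  leading term y: no divisor's leading term divides it; move 385/32y to the remainder.
  leading term 1: no divisor's leading term divides it; move 15/32 to the remainder.
  remainder 385/32y + 15/32 ≠ 0; add m_4 = 385/32y + 15/32 to the basis.

S(g_2,m_4): lcm = y². S = ¼x - 391/154y - ¼.
  leading term x: subtract (-⅛)·r from ¼x - 391/154y - ¼ → -1949/616y + ⅛
  leading term y: subtract (-7796/29645)·m_4 from -1949/616y + ⅛ → 1472/5929
  leading term 1: no divisor's leading term divides it; move 1472/5929 to the remainder.
  remainder 1472/5929 ≠ 0; add m_5 = 1472/5929 to the basis.

The other S-polynomials (S(g_1,g_2), S(g_2,r), S(g_1,m_4), S(r,m_4), S(g_1,m_5), S(g_2,m_5), S(r,m_5), S(m_4,m_5)) all reduce to 0 modulo the current basis, so we have a Gröbner basis.
Inter-reduce: drop elements whose leading term is divisible by another's, tail-reduce, and make monic.
Reduced Gröbner basis: {1}.
The reduced Gröbner basis of I + (p) is {1}: the ideal is the whole ring, so the enlarged system has no common solution — adjoining p is inconsistent.

Ideal membership is decidable via reduction modulo a Gröbner basis.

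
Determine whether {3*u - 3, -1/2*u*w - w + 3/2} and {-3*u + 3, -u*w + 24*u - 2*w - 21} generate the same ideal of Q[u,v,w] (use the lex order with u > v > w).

Yes, the ideals are equal.

Since reduced Gröbner bases are canonical representatives of ideals under a given ordering, it suffices to compute and compare them.
Buchberger on the first generating set:
f_1 = 3*u - 3, LT = u.
f_2 = -1/2*u*w - w + 3/2, LT = u*w.

S(f_1,f_2): lcm = u*w. S = -3*w + 3.
  leading term w: no divisor's leading term divides it; move -3*w to the remainder.
  leading term 1: no divisor's leading term divides it; move 3 to the remainder.
  remainder -3*w + 3 ≠ 0; add g_3 = -3*w + 3 to the basis.

The other S-polynomials (S(f_1,g_3), S(f_2,g_3)) all reduce to 0 modulo the current basis, so we have a Gröbner basis.
Inter-reduce: drop elements whose leading term is divisible by another's, tail-reduce, and make monic.
Reduced Gröbner basis: {u - 1, w - 1}.

Buchberger on the second generating set:
h_1 = -3*u + 3, LT = u.
h_2 = -u*w + 24*u - 2*w - 21, LT = u*w.

S(h_1,h_2): lcm = u*w. S = 24*u - 3*w - 21.
  leading term u: subtract (-8)·h_1 from 24*u - 3*w - 21 → -3*w + 3
  leading term w: no divisor's leading term divides it; move -3*w to the remainder.
  leading term 1: no divisor's leading term divides it; move 3 to the remainder.
  remainder -3*w + 3 ≠ 0; add k_3 = -3*w + 3 to the basis.

The other S-polynomials (S(h_1,k_3), S(h_2,k_3)) all reduce to 0 modulo the current basis, so we have a Gröbner basis.
Inter-reduce: drop elements whose leading term is divisible by another's, tail-reduce, and make monic.
Reduced Gröbner basis: {u - 1, w - 1}.

These coincide, so the ideals are equal.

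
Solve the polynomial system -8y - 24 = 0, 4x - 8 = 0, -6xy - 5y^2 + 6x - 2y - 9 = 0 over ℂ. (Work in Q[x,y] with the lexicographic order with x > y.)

{(2, -3)}

Compute a lex Gröbner basis by Buchberger's algorithm.
f_1 = -8y - 24, LT = y.
f_2 = 4x - 8, LT = x.
f_3 = -6xy + 6x - 5y^2 - 2y - 9, LT = xy.

The S-polynomials (S(f_1,f_2), S(f_1,f_3), S(f_2,f_3)) all reduce to 0 modulo the current basis, so we have a Gröbner basis.
Inter-reduce: drop elements whose leading term is divisible by another's, tail-reduce, and make monic.
Reduced Gröbner basis: {x - 2, y + 3}.

The lex basis is triangular: the last element involves only y. Solving y + 3 = 0 gives y ∈ {-3}; substituting each value into the earlier elements determines the remaining variables.
  y = -3: the earlier basis element becomes x - 2 = 0, giving x = 2 — point (2, -3).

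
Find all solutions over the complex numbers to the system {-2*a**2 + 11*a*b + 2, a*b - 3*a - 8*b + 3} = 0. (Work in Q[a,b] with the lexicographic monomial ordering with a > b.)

{(1, 0), (47/4 - sqrt(2337)/4, 423/176 - 7*sqrt(2337)/176), (47/4 + sqrt(2337)/4, 7*sqrt(2337)/176 + 423/176)}

Compute a lex Gröbner basis by Buchberger's algorithm.
f_1 = -2*a**2 + 11*a*b + 2, LT = a**2.
f_2 = a*b - 3*a - 8*b + 3, LT = a*b.

S(f_1,f_2): lcm = a**2*b. S = 3*a**2 - 11/2*a*b**2 + 8*a*b - 3*a - b.
  reduce S modulo (f_1, f_2):
  remainder 21*a - 44*b**2 + 159/2*b - 21 ≠ 0; add h_3 = 21*a - 44*b**2 + 159/2*b - 21 to the basis.

S(f_2,h_3): lcm = a*b. S = -3*a + 44/21*b**3 - 53/14*b**2 - 7*b + 3.
  reduce S modulo (f_1, f_2, h_3):
  remainder 44/21*b**3 - 141/14*b**2 + 61/14*b ≠ 0; add h_4 = 44/21*b**3 - 141/14*b**2 + 61/14*b to the basis.

The other S-polynomials (S(f_1,h_3), S(f_1,h_4), S(f_2,h_4), S(h_3,h_4)) all reduce to 0 modulo the current basis, so we have a Gröbner basis.
Inter-reduce: drop elements whose leading term is divisible by another's, tail-reduce, and make monic.
Reduced Gröbner basis: {a - 44/21*b**2 + 53/14*b - 1, b**3 - 423/88*b**2 + 183/88*b}.

Since the basis is lex-ordered, b**3 - 423/88*b**2 + 183/88*b is univariate in b. Its roots are {0, 423/176 - 7*sqrt(2337)/176, 7*sqrt(2337)/176 + 423/176}. Back-substituting each root into the other basis elements fixes the other coordinates.
  b = 0: the earlier basis element becomes a - 1 = 0, giving a = 1 — point (1, 0).
  b = 423/176 - 7*sqrt(2337)/176: the earlier basis element becomes a - 47/4 + sqrt(2337)/4 = 0, giving a = 47/4 - sqrt(2337)/4 — point (47/4 - sqrt(2337)/4, 423/176 - 7*sqrt(2337)/176).
  b = 7*sqrt(2337)/176 + 423/176: the earlier basis element becomes a - sqrt(2337)/4 - 47/4 = 0, giving a = 47/4 + sqrt(2337)/4 — point (47/4 + sqrt(2337)/4, 7*sqrt(2337)/176 + 423/176).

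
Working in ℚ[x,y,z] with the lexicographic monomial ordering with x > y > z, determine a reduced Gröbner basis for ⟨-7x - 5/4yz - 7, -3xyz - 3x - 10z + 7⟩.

G = {x + 5/28yz + 1, y²z² + 33/5yz - 56/3z + 56/3}

The reduced Gröbner basis is the canonical form of the ideal for this ordering.

f_1 = -7x - 5/4yz - 7, LT = x.
f_2 = -3xyz - 3x - 10z + 7, LT = xyz.

S(f_1,f_2): lcm = xyz. S = -x + 5/28y²z² + yz - 10/3z + 7/3.
  leading term x: subtract (1/7)·f_1 from -x + 5/28y²z² + yz - 10/3z + 7/3 → 5/28y²z² + 33/28yz - 10/3z + 10/3
  leading term y²z²: no divisor's leading term divides it; move 5/28y²z² to the remainder.
  leading term yz: no divisor's leading term divides it; move 33/28yz to the remainder.
  leading term z: no divisor's leading term divides it; move -10/3z to the remainder.
  leading term 1: no divisor's leading term divides it; move 10/3 to the remainder.
  remainder 5/28y²z² + 33/28yz - 10/3z + 10/3 ≠ 0; add g_3 = 5/28y²z² + 33/28yz - 10/3z + 10/3 to the basis.

The other S-polynomials (S(f_1,g_3), S(f_2,g_3)) all reduce to 0 modulo the current basis, so we have a Gröbner basis.
Inter-reduce: drop elements whose leading term is divisible by another's, tail-reduce, and make monic.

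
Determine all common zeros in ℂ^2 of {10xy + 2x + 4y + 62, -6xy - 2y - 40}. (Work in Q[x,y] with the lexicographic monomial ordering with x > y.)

Compute a lex Gröbner basis by Buchberger's algorithm.
f_1 = 10xy + 2x + 4y + 62, LT = xy.
f_2 = -6xy - 2y - 40, LT = xy.

S(f_1,f_2): lcm = xy. S = 1/5x + 1/15y - 7/15.
  reduce S modulo (f_1, f_2):
  remainder 1/5x + 1/15y - 7/15 ≠ 0; add h_3 = 1/5x + 1/15y - 7/15 to the basis.

S(f_1,h_3): lcm = xy. S = 1/5x - 1/3y^2 + 41/15y + 31/5.
  reduce S modulo (f_1, f_2, h_3):
  remainder -1/3y^2 + 8/3y + 20/3 ≠ 0; add h_4 = -1/3y^2 + 8/3y + 20/3 to the basis.

The other S-polynomials (S(f_2,h_3), S(f_1,h_4), S(f_2,h_4), S(h_3,h_4)) all reduce to 0 modulo the current basis, so we have a Gröbner basis.
Inter-reduce: drop elements whose leading term is divisible by another's, tail-reduce, and make monic.
Reduced Gröbner basis: {x + 1/3y - 7/3, y^2 - 8y - 20}.

A lex Gröbner basis eliminates variables successively. Here y^2 - 8y - 20 depends only on y, with roots {-2, 10}; lifting each root through the earlier basis elements recovers the full solutions.
  y = -2: the earlier basis element becomes x - 3 = 0, giving x = 3 — point (3, -2).
  y = 10: the earlier basis element becomes x + 1 = 0, giving x = -1 — point (-1, 10).
Zero-dimensionality of the ideal guarantees finitely many solutions over ℂ.

{(3, -2), (-1, 10)}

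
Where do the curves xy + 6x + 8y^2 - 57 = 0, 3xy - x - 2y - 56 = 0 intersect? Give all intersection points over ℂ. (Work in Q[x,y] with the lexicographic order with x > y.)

{(-5, -3), (116/19 + 10*sqrt(1623)*I/57, 13/8 - sqrt(1623)*I/24), (116/19 - 10*sqrt(1623)*I/57, 13/8 + sqrt(1623)*I/24)}

Compute a lex Gröbner basis by Buchberger's algorithm.
f_1 = xy + 6x + 8y^2 - 57, LT = xy.
f_2 = 3xy - x - 2y - 56, LT = xy.

S(f_1,f_2): lcm = xy. S = 19/3x + 8y^2 + 2/3y - 115/3.
  leading term x: no divisor's leading term divides it; move 19/3x to the remainder.
  leading term y^2: no divisor's leading term divides it; move 8y^2 to the remainder.
  leading term y: no divisor's leading term divides it; move 2/3y to the remainder.
  leading term 1: no divisor's leading term divides it; move -115/3 to the remainder.
  remainder 19/3x + 8y^2 + 2/3y - 115/3 ≠ 0; add h_3 = 19/3x + 8y^2 + 2/3y - 115/3 to the basis.

S(f_1,h_3): lcm = xy. S = 6x - 24/19y^3 + 150/19y^2 + 115/19y - 57.
  leading term x: subtract (18/19)·h_3 from 6x - 24/19y^3 + 150/19y^2 + 115/19y - 57 → -24/19y^3 + 6/19y^2 + 103/19y - 393/19
  leading term y^3: no divisor's leading term divides it; move -24/19y^3 to the remainder.
  leading term y^2: no divisor's leading term divides it; move 6/19y^2 to the remainder.
  leading term y: no divisor's leading term divides it; move 103/19y to the remainder.
  leading term 1: no divisor's leading term divides it; move -393/19 to the remainder.
  remainder -24/19y^3 + 6/19y^2 + 103/19y - 393/19 ≠ 0; add h_4 = -24/19y^3 + 6/19y^2 + 103/19y - 393/19 to the basis.

S(f_2,h_3): lcm = xy. S = -1/3x - 24/19y^3 - 2/19y^2 + 307/57y - 56/3.
  leading term x: subtract (-1/19)·h_3 from -1/3x - 24/19y^3 - 2/19y^2 + 307/57y - 56/3 → -24/19y^3 + 6/19y^2 + 103/19y - 393/19
  leading term y^3: subtract (1)·h_4 from -24/19y^3 + 6/19y^2 + 103/19y - 393/19 → 0
  remainder 0.

S(f_1,h_4): lcm = xy^3. S = 25/4xy^2 + 103/24xy - 131/8x + 8y^4 - 57y^2.
  leading term xy^2: subtract (25/4y)·f_1 from 25/4xy^2 + 103/24xy - 131/8x + 8y^4 - 57y^2 → -797/24xy - 131/8x + 8y^4 - 50y^3 - 57y^2 + 1425/4y
  leading term xy: subtract (-797/24)·f_1 from -797/24xy - 131/8x + 8y^4 - 50y^3 - 57y^2 + 1425/4y → 1463/8x + 8y^4 - 50y^3 + 626/3y^2 + 1425/4y - 15143/8
  leading term x: subtract (231/8)·h_3 from 1463/8x + 8y^4 - 50y^3 + 626/3y^2 + 1425/4y - 15143/8 → 8y^4 - 50y^3 - 67/3y^2 + 337y - 786
  leading term y^4: subtract (-19/3y)·h_4 from 8y^4 - 50y^3 - 67/3y^2 + 337y - 786 → -48y^3 + 12y^2 + 206y - 786
  leading term y^3: subtract (38)·h_4 from -48y^3 + 12y^2 + 206y - 786 → 0
  remainder 0.

S(f_2,h_4): lcm = xy^3. S = -1/12xy^2 + 103/24xy - 131/8x - 2/3y^3 - 56/3y^2.
  leading term xy^2: subtract (-1/12y)·f_1 from -1/12xy^2 + 103/24xy - 131/8x - 2/3y^3 - 56/3y^2 → 115/24xy - 131/8x - 56/3y^2 - 19/4y
  leading term xy: subtract (115/24)·f_1 from 115/24xy - 131/8x - 56/3y^2 - 19/4y → -361/8x - 57y^2 - 19/4y + 2185/8
  leading term x: subtract (-57/8)·h_3 from -361/8x - 57y^2 - 19/4y + 2185/8 → 0
  remainder 0.

S(h_3,h_4): leading monomials are coprime, so the S-polynomial reduces to 0 (Buchberger's first criterion).
Every S-polynomial of the final basis reduces to 0, so we have a Gröbner basis.
Inter-reduce: drop elements whose leading term is divisible by another's, tail-reduce, and make monic.
Reduced Gröbner basis: {x + 24/19y^2 + 2/19y - 115/19, y^3 - 1/4y^2 - 103/24y + 131/8}.

The lex basis is triangular: the last element involves only y. Solving y^3 - 1/4y^2 - 103/24y + 131/8 = 0 gives y ∈ {-3, 13/8 - sqrt(1623)*I/24, 13/8 + sqrt(1623)*I/24}; substituting each value into the earlier elements determines the remaining variables.
  y = -3: the earlier basis element becomes x + 5 = 0, giving x = -5 — point (-5, -3).
  y = 13/8 - sqrt(1623)*I/24: the earlier basis element becomes x - 116/19 - 10*sqrt(1623)*I/57 = 0, giving x = 116/19 + 10*sqrt(1623)*I/57 — point (116/19 + 10*sqrt(1623)*I/57, 13/8 - sqrt(1623)*I/24).
  y = 13/8 + sqrt(1623)*I/24: the earlier basis element becomes x - 116/19 + 10*sqrt(1623)*I/57 = 0, giving x = 116/19 - 10*sqrt(1623)*I/57 — point (116/19 - 10*sqrt(1623)*I/57, 13/8 + sqrt(1623)*I/24).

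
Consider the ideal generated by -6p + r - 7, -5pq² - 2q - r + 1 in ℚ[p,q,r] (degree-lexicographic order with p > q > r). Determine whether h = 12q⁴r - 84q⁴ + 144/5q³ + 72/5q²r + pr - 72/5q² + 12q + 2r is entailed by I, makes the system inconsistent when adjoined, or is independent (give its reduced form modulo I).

First compute the reduced Gröbner basis of I by Buchberger's algorithm.
f_1 = -6p + r - 7, LT = p.
f_2 = -5pq² - 2q - r + 1, LT = pq².

S(f_1,f_2): lcm = pq². S = -⅙q²r + 7/6q² - ⅖q - ⅕r + ⅕.
  reduce S modulo (f_1, f_2):
  remainder -⅙q²r + 7/6q² - ⅖q - ⅕r + ⅕ ≠ 0; add k_3 = -⅙q²r + 7/6q² - ⅖q - ⅕r + ⅕ to the basis.

The other S-polynomials (S(f_1,k_3), S(f_2,k_3)) all reduce to 0 modulo the current basis, so we have a Gröbner basis.
Inter-reduce: drop elements whose leading term is divisible by another's, tail-reduce, and make monic.
Reduced Gröbner basis: {q²r - 7q² + 12/5q + 6/5r - 6/5, p - ⅙r + 7/6}.
Label its elements g_1 = q²r - 7q² + 12/5q + 6/5r - 6/5, g_2 = p - ⅙r + 7/6.

Reduce h = 12q⁴r - 84q⁴ + 144/5q³ + 72/5q²r + pr - 72/5q² + 12q + 2r modulo G:
  leading term q⁴r: subtract (12q²)·g_1 from 12q⁴r - 84q⁴ + 144/5q³ + 72/5q²r + pr - 72/5q² + 12q + 2r → pr + 12q + 2r
  leading term pr: subtract (r)·g_2 from pr + 12q + 2r → ⅙r² + 12q + ⅚r
  leading term r²: no divisor's leading term divides it; move ⅙r² to the remainder.
  leading term q: no divisor's leading term divides it; move 12q to the remainder.
  leading term r: no divisor's leading term divides it; move ⅚r to the remainder.
  normal form = ⅙r² + 12q + ⅚r.
The normal form is nonzero, so h ∉ I. Since h minus its normal form lies in I, I + (h) = I + (n) where n = ⅙r² + 12q + ⅚r; decide whether this ideal is the whole ring.
Run Buchberger on G together with n (pairs among the g_i already reduce to 0 since G is a Gröbner basis):
g_1 = q²r - 7q² + 12/5q + 6/5r - 6/5, LT = q²r.
g_2 = p - ⅙r + 7/6, LT = p.
n = ⅙r² + 12q + ⅚r, LT = r².

S(g_1,n): lcm = q²r². S = -72q³ - 12q²r + 12/5qr + 6/5r² - 6/5r.
  reduce S modulo (g_1, g_2, n):
  remainder -72q³ - 84q² + 12/5qr - 288/5q + 36/5r - 72/5 ≠ 0; add m_4 = -72q³ - 84q² + 12/5qr - 288/5q + 36/5r - 72/5 to the basis.

The other S-polynomials (S(g_1,g_2), S(g_2,n), S(g_1,m_4), S(g_2,m_4), S(n,m_4)) all reduce to 0 modulo the current basis, so we have a Gröbner basis.
Inter-reduce: drop elements whose leading term is divisible by another's, tail-reduce, and make monic.
Reduced Gröbner basis: {q³ + 7/6q² - 1/30qr + ⅘q - 1/10r + ⅕, q²r - 7q² + 12/5q + 6/5r - 6/5, r² + 72q + 5r, p - ⅙r + 7/6}.
The reduced Gröbner basis of I + (h) is {q³ + 7/6q² - 1/30qr + ⅘q - 1/10r + ⅕, q²r - 7q² + 12/5q + 6/5r - 6/5, r² + 72q + 5r, p - ⅙r + 7/6} ≠ {1}, a proper ideal, so the enlarged system stays consistent: h is independent of I, with normal form ⅙r² + 12q + ⅚r.

12q⁴r - 84q⁴ + 144/5q³ + 72/5q²r + pr - 72/5q² + 12q + 2r is independent of I; its normal form modulo I is ⅙r² + 12q + ⅚r.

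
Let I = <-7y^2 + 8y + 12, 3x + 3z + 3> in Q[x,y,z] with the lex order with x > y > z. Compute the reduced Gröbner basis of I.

G = {x + z + 1, y^2 - 8/7y - 12/7}

This is the nonlinear analogue of row-reducing a linear system.

f_1 = -7y^2 + 8y + 12, LT = y^2.
f_2 = 3x + 3z + 3, LT = x.

The S-polynomials (S(f_1,f_2)) all reduce to 0 modulo the current basis, so we have a Gröbner basis.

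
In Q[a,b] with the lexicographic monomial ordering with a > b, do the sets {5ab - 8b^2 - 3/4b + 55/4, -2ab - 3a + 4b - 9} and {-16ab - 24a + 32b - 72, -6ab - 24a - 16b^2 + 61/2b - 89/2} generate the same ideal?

Yes, the ideals are equal.

Two ideals are equal iff their reduced Gröbner bases coincide (the reduced basis is unique for a fixed ordering).
Buchberger on the first generating set:
f_1 = 5ab - 8b^2 - 3/4b + 55/4, LT = ab.
f_2 = -2ab - 3a + 4b - 9, LT = ab.

S(f_1,f_2): lcm = ab. S = -3/2a - 8/5b^2 + 37/20b - 7/4.
  leading term a: no divisor's leading term divides it; move -3/2a to the remainder.
  leading term b^2: no divisor's leading term divides it; move -8/5b^2 to the remainder.
  leading term b: no divisor's leading term divides it; move 37/20b to the remainder.
  leading term 1: no divisor's leading term divides it; move -7/4 to the remainder.
  remainder -3/2a - 8/5b^2 + 37/20b - 7/4 ≠ 0; add g_3 = -3/2a - 8/5b^2 + 37/20b - 7/4 to the basis.

S(f_1,g_3): lcm = ab. S = -16/15b^3 - 11/30b^2 - 79/60b + 11/4.
  leading term b^3: no divisor's leading term divides it; move -16/15b^3 to the remainder.
  leading term b^2: no divisor's leading term divides it; move -11/30b^2 to the remainder.
  leading term b: no divisor's leading term divides it; move -79/60b to the remainder.
  leading term 1: no divisor's leading term divides it; move 11/4 to the remainder.
  remainder -16/15b^3 - 11/30b^2 - 79/60b + 11/4 ≠ 0; add g_4 = -16/15b^3 - 11/30b^2 - 79/60b + 11/4 to the basis.

The other S-polynomials (S(f_2,g_3), S(f_1,g_4), S(f_2,g_4), S(g_3,g_4)) all reduce to 0 modulo the current basis, so we have a Gröbner basis.
Inter-reduce: drop elements whose leading term is divisible by another's, tail-reduce, and make monic.
Reduced Gröbner basis: {a + 16/15b^2 - 37/30b + 7/6, b^3 + 11/32b^2 + 79/64b - 165/64}.

Buchberger on the second generating set:
h_1 = -16ab - 24a + 32b - 72, LT = ab.
h_2 = -6ab - 24a - 16b^2 + 61/2b - 89/2, LT = ab.

S(h_1,h_2): lcm = ab. S = -5/2a - 8/3b^2 + 37/12b - 35/12.
  leading term a: no divisor's leading term divides it; move -5/2a to the remainder.
  leading term b^2: no divisor's leading term divides it; move -8/3b^2 to the remainder.
  leading term b: no divisor's leading term divides it; move 37/12b to the remainder.
  leading term 1: no divisor's leading term divides it; move -35/12 to the remainder.
  remainder -5/2a - 8/3b^2 + 37/12b - 35/12 ≠ 0; add k_3 = -5/2a - 8/3b^2 + 37/12b - 35/12 to the basis.

S(h_1,k_3): lcm = ab. S = 3/2a - 16/15b^3 + 37/30b^2 - 19/6b + 9/2.
  leading term a: subtract (-3/5)·k_3 from 3/2a - 16/15b^3 + 37/30b^2 - 19/6b + 9/2 → -16/15b^3 - 11/30b^2 - 79/60b + 11/4
  leading term b^3: no divisor's leading term divides it; move -16/15b^3 to the remainder.
  leading term b^2: no divisor's leading term divides it; move -11/30b^2 to the remainder.
  leading term b: no divisor's leading term divides it; move -79/60b to the remainder.
  leading term 1: no divisor's leading term divides it; move 11/4 to the remainder.
  remainder -16/15b^3 - 11/30b^2 - 79/60b + 11/4 ≠ 0; add k_4 = -16/15b^3 - 11/30b^2 - 79/60b + 11/4 to the basis.

The other S-polynomials (S(h_2,k_3), S(h_1,k_4), S(h_2,k_4), S(k_3,k_4)) all reduce to 0 modulo the current basis, so we have a Gröbner basis.
Inter-reduce: drop elements whose leading term is divisible by another's, tail-reduce, and make monic.
Reduced Gröbner basis: {a + 16/15b^2 - 37/30b + 7/6, b^3 + 11/32b^2 + 79/64b - 165/64}.

The two bases agree; hence the ideals are identical.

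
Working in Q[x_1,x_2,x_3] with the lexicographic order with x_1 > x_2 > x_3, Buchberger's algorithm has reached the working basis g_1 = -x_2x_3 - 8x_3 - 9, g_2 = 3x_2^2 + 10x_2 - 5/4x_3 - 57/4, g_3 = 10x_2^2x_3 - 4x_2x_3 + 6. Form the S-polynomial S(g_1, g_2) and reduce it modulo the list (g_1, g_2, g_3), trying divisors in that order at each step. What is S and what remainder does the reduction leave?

S(g_1, g_2) = 14/3x_2x_3 + 9x_2 + 5/12x_3^2 + 19/4x_3; remainder on division = 9x_2 + 5/12x_3^2 - 391/12x_3 - 42.

lcm(LM(g_1), LM(g_2)) = x_2^2x_3.
S = (lcm/LT(g_1))·g_1 − (lcm/LT(g_2))·g_2 = 14/3x_2x_3 + 9x_2 + 5/12x_3^2 + 19/4x_3.
Reduce S modulo (g_1, g_2, g_3) in that order:
  leading term x_2x_3: subtract (-14/3)·g_1 from 14/3x_2x_3 + 9x_2 + 5/12x_3^2 + 19/4x_3 → 9x_2 + 5/12x_3^2 - 391/12x_3 - 42
  leading term x_2: no divisor's leading term divides it; move 9x_2 to the remainder.
  leading term x_3^2: no divisor's leading term divides it; move 5/12x_3^2 to the remainder.
  leading term x_3: no divisor's leading term divides it; move -391/12x_3 to the remainder.
  leading term 1: no divisor's leading term divides it; move -42 to the remainder.
The remainder 9x_2 + 5/12x_3^2 - 391/12x_3 - 42 is nonzero, so it would be added as the next basis element.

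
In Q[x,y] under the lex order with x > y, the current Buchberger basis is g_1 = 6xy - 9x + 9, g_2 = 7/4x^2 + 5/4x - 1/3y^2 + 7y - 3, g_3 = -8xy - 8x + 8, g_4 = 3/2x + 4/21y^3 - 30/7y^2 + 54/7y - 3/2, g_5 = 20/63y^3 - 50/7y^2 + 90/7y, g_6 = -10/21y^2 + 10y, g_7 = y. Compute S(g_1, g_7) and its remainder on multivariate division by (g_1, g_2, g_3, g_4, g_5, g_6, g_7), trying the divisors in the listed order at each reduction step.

S(g_1, g_7) = -3/2x + 3/2; remainder on division = 0.

lcm(LM(g_1), LM(g_7)) = xy.
S = (lcm/LT(g_1))·g_1 − (lcm/LT(g_7))·g_7 = -3/2x + 3/2.
Reduce S modulo (g_1, g_2, g_3, g_4, g_5, g_6, g_7) in that order:
  leading term x: subtract (-1)·g_4 from -3/2x + 3/2 → 4/21y^3 - 30/7y^2 + 54/7y
  leading term y^3: subtract (3/5)·g_5 from 4/21y^3 - 30/7y^2 + 54/7y → 0
The remainder is 0, so this S-polynomial contributes no new basis element.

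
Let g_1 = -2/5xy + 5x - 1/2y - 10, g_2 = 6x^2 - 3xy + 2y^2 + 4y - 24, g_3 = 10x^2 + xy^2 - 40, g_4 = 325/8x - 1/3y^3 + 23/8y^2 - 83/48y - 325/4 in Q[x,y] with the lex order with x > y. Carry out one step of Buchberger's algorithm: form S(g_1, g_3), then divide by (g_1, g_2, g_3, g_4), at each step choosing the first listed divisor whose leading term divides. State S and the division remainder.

S(g_1, g_3) = -25/2x^2 - 1/10xy^3 + 5/4xy + 25x + 4y; remainder on division = -557/312y^3 + 1927/78y^2 + 9275/156y.

lcm(LM(g_1), LM(g_3)) = x^2y.
S = (lcm/LT(g_1))·g_1 − (lcm/LT(g_3))·g_3 = -25/2x^2 - 1/10xy^3 + 5/4xy + 25x + 4y.
Reduce S modulo (g_1, g_2, g_3, g_4) in that order:
  leading term x^2: subtract (-25/12)·g_2 from -25/2x^2 - 1/10xy^3 + 5/4xy + 25x + 4y → -1/10xy^3 - 5xy + 25x + 25/6y^2 + 37/3y - 50
  leading term xy^3: subtract (1/4y^2)·g_1 from -1/10xy^3 - 5xy + 25x + 25/6y^2 + 37/3y - 50 → -5/4xy^2 - 5xy + 25x + 1/8y^3 + 20/3y^2 + 37/3y - 50
  leading term xy^2: subtract (25/8y)·g_1 from -5/4xy^2 - 5xy + 25x + 1/8y^3 + 20/3y^2 + 37/3y - 50 → -165/8xy + 25x + 1/8y^3 + 395/48y^2 + 523/12y - 50
  leading term xy: subtract (825/16)·g_1 from -165/8xy + 25x + 1/8y^3 + 395/48y^2 + 523/12y - 50 → -3725/16x + 1/8y^3 + 395/48y^2 + 6659/96y + 3725/8
  leading term x: subtract (-149/26)·g_4 from -3725/16x + 1/8y^3 + 395/48y^2 + 6659/96y + 3725/8 → -557/312y^3 + 1927/78y^2 + 9275/156y
  leading term y^3: no divisor's leading term divides it; move -557/312y^3 to the remainder.
  leading term y^2: no divisor's leading term divides it; move 1927/78y^2 to the remainder.
  leading term y: no divisor's leading term divides it; move 9275/156y to the remainder.
The remainder -557/312y^3 + 1927/78y^2 + 9275/156y is nonzero, so it would be added as the next basis element.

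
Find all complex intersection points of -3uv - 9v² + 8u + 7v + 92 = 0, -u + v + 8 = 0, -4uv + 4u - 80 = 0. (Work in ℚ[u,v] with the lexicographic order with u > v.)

{(4, -4)}

Compute a lex Gröbner basis by Buchberger's algorithm.
f_1 = -3uv + 8u - 9v² + 7v + 92, LT = uv.
f_2 = -u + v + 8, LT = u.
f_3 = -4uv + 4u - 80, LT = uv.

S(f_1,f_2): lcm = uv. S = -8/3u + 4v² + 17/3v - 92/3.
  reduce S modulo (f_1, f_2, f_3):
  remainder 4v² + 3v - 52 ≠ 0; add h_4 = 4v² + 3v - 52 to the basis.

S(f_1,f_3): lcm = uv. S = -5/3u + 3v² - 7/3v - 152/3.
  reduce S modulo (f_1, f_2, f_3, h_4):
  remainder -25/4v - 25 ≠ 0; add h_5 = -25/4v - 25 to the basis.

The other S-polynomials (S(f_2,f_3), S(f_1,h_4), S(f_2,h_4), S(f_3,h_4), S(f_1,h_5), S(f_2,h_5), S(f_3,h_5), S(h_4,h_5)) all reduce to 0 modulo the current basis, so we have a Gröbner basis.
Inter-reduce: drop elements whose leading term is divisible by another's, tail-reduce, and make monic.
Reduced Gröbner basis: {u - 4, v + 4}.

Elimination: the polynomial v + 4 lies in the elimination ideal for v, so v ∈ {-4}. For each such v, the remaining basis elements (now univariate) give the rest of the solution.
  v = -4: the earlier basis element becomes u - 4 = 0, giving u = 4 — point (4, -4).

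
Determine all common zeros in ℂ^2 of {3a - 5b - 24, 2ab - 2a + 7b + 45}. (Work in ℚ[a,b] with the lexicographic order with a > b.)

{(3, -3), (19/6, -29/10)}

Compute a lex Gröbner basis by Buchberger's algorithm.
f_1 = 3a - 5b - 24, LT = a.
f_2 = 2ab - 2a + 7b + 45, LT = ab.

S(f_1,f_2): lcm = ab. S = a - 5/3b² - 23/2b - 45/2.
  leading term a: subtract (⅓)·f_1 from a - 5/3b² - 23/2b - 45/2 → -5/3b² - 59/6b - 29/2
  leading term b²: no divisor's leading term divides it; move -5/3b² to the remainder.
  leading term b: no divisor's leading term divides it; move -59/6b to the remainder.
  leading term 1: no divisor's leading term divides it; move -29/2 to the remainder.
  remainder -5/3b² - 59/6b - 29/2 ≠ 0; add h_3 = -5/3b² - 59/6b - 29/2 to the basis.

The other S-polynomials (S(f_1,h_3), S(f_2,h_3)) all reduce to 0 modulo the current basis, so we have a Gröbner basis.
Inter-reduce: drop elements whose leading term is divisible by another's, tail-reduce, and make monic.
Reduced Gröbner basis: {a - 5/3b - 8, b² + 59/10b + 87/10}.

Since the basis is lex-ordered, b² + 59/10b + 87/10 is univariate in b. Its roots are {-3, -29/10}. Back-substituting each root into the other basis elements fixes the other coordinates.
  b = -3: the earlier basis element becomes a - 3 = 0, giving a = 3 — point (3, -3).
  b = -29/10: the earlier basis element becomes a - 19/6 = 0, giving a = 19/6 — point (19/6, -29/10).
Each listed point satisfies every original equation (direct substitution).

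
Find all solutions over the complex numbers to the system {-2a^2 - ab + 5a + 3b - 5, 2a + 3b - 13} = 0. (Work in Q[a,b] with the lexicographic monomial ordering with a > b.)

{(2, 3), (-3, 19/3)}

Compute a lex Gröbner basis by Buchberger's algorithm.
f_1 = -2a^2 - ab + 5a + 3b - 5, LT = a^2.
f_2 = 2a + 3b - 13, LT = a.

S(f_1,f_2): lcm = a^2. S = -ab + 4a - 3/2b + 5/2.
  leading term ab: subtract (-1/2b)·f_2 from -ab + 4a - 3/2b + 5/2 → 4a + 3/2b^2 - 8b + 5/2
  leading term a: subtract (2)·f_2 from 4a + 3/2b^2 - 8b + 5/2 → 3/2b^2 - 14b + 57/2
  leading term b^2: no divisor's leading term divides it; move 3/2b^2 to the remainder.
  leading term b: no divisor's leading term divides it; move -14b to the remainder.
  leading term 1: no divisor's leading term divides it; move 57/2 to the remainder.
  remainder 3/2b^2 - 14b + 57/2 ≠ 0; add h_3 = 3/2b^2 - 14b + 57/2 to the basis.

The other S-polynomials (S(f_1,h_3), S(f_2,h_3)) all reduce to 0 modulo the current basis, so we have a Gröbner basis.
Inter-reduce: drop elements whose leading term is divisible by another's, tail-reduce, and make monic.
Reduced Gröbner basis: {a + 3/2b - 13/2, b^2 - 28/3b + 19}.

A lex Gröbner basis eliminates variables successively. Here b^2 - 28/3b + 19 depends only on b, with roots {3, 19/3}; lifting each root through the earlier basis elements recovers the full solutions.
  b = 3: the earlier basis element becomes a - 2 = 0, giving a = 2 — point (2, 3).
  b = 19/3: the earlier basis element becomes a + 3 = 0, giving a = -3 — point (-3, 19/3).
Substituting each solution back into the original system confirms all equations vanish.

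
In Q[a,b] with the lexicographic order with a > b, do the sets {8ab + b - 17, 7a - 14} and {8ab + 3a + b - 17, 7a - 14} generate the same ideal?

Two ideals are equal iff their reduced Gröbner bases coincide (the reduced basis is unique for a fixed ordering).
Buchberger on the first generating set:
f_1 = 8ab + b - 17, LT = ab.
f_2 = 7a - 14, LT = a.

S(f_1,f_2): lcm = ab. S = \tfrac{17}{8}b - \tfrac{17}{8}.
  leading term b: no divisor's leading term divides it; move \tfrac{17}{8}b to the remainder.
  leading term 1: no divisor's leading term divides it; move -\tfrac{17}{8} to the remainder.
  remainder \tfrac{17}{8}b - \tfrac{17}{8} ≠ 0; add g_3 = \tfrac{17}{8}b - \tfrac{17}{8} to the basis.

The other S-polynomials (S(f_1,g_3), S(f_2,g_3)) all reduce to 0 modulo the current basis, so we have a Gröbner basis.
Inter-reduce: drop elements whose leading term is divisible by another's, tail-reduce, and make monic.
Reduced Gröbner basis: {a - 2, b - 1}.

Buchberger on the second generating set:
h_1 = 8ab + 3a + b - 17, LT = ab.
h_2 = 7a - 14, LT = a.

S(h_1,h_2): lcm = ab. S = \tfrac{3}{8}a + \tfrac{17}{8}b - \tfrac{17}{8}.
  leading term a: subtract (\tfrac{3}{56})·h_2 from \tfrac{3}{8}a + \tfrac{17}{8}b - \tfrac{17}{8} → \tfrac{17}{8}b - \tfrac{11}{8}
  leading term b: no divisor's leading term divides it; move \tfrac{17}{8}b to the remainder.
  leading term 1: no divisor's leading term divides it; move -\tfrac{11}{8} to the remainder.
  remainder \tfrac{17}{8}b - \tfrac{11}{8} ≠ 0; add k_3 = \tfrac{17}{8}b - \tfrac{11}{8} to the basis.

The other S-polynomials (S(h_1,k_3), S(h_2,k_3)) all reduce to 0 modulo the current basis, so we have a Gröbner basis.
Inter-reduce: drop elements whose leading term is divisible by another's, tail-reduce, and make monic.
Reduced Gröbner basis: {a - 2, b - \tfrac{11}{17}}.

Since the reduced bases disagree, the two ideals are not the same.

No, the ideals differ.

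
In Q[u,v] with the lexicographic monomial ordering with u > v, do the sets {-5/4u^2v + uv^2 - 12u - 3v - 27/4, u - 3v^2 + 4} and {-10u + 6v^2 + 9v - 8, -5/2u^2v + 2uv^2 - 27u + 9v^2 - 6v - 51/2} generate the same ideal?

No, the ideals differ.

Since reduced Gröbner bases are canonical representatives of ideals under a given ordering, it suffices to compute and compare them.
Buchberger on the first generating set:
f_1 = -5/4u^2v + uv^2 - 12u - 3v - 27/4, LT = u^2v.
f_2 = u - 3v^2 + 4, LT = u.

S(f_1,f_2): lcm = u^2v. S = 3uv^3 - 4/5uv^2 - 4uv + 48/5u + 12/5v + 27/5.
  reduce S modulo (f_1, f_2):
  remainder 9v^5 - 12/5v^4 - 24v^3 + 32v^2 + 92/5v - 33 ≠ 0; add g_3 = 9v^5 - 12/5v^4 - 24v^3 + 32v^2 + 92/5v - 33 to the basis.

The other S-polynomials (S(f_1,g_3), S(f_2,g_3)) all reduce to 0 modulo the current basis, so we have a Gröbner basis.
Inter-reduce: drop elements whose leading term is divisible by another's, tail-reduce, and make monic.
Reduced Gröbner basis: {u - 3v^2 + 4, v^5 - 4/15v^4 - 8/3v^3 + 32/9v^2 + 92/45v - 11/3}.

Buchberger on the second generating set:
h_1 = -10u + 6v^2 + 9v - 8, LT = u.
h_2 = -5/2u^2v + 2uv^2 - 27u + 9v^2 - 6v - 51/2, LT = u^2v.

S(h_1,h_2): lcm = u^2v. S = -3/5uv^3 - 1/10uv^2 + 4/5uv - 54/5u + 18/5v^2 - 12/5v - 51/5.
  reduce S modulo (h_1, h_2):
  remainder -9/25v^5 - 3/5v^4 + 87/100v^3 - 52/25v^2 - 319/25v - 39/25 ≠ 0; add k_3 = -9/25v^5 - 3/5v^4 + 87/100v^3 - 52/25v^2 - 319/25v - 39/25 to the basis.

The other S-polynomials (S(h_1,k_3), S(h_2,k_3)) all reduce to 0 modulo the current basis, so we have a Gröbner basis.
Inter-reduce: drop elements whose leading term is divisible by another's, tail-reduce, and make monic.
Reduced Gröbner basis: {u - 3/5v^2 - 9/10v + 4/5, v^5 + 5/3v^4 - 29/12v^3 + 52/9v^2 + 319/9v + 13/3}.

The bases are distinct; the ideals are different.
The same test decides containment: I ⊆ J iff every generator of I reduces to 0 modulo a Gröbner basis of J.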